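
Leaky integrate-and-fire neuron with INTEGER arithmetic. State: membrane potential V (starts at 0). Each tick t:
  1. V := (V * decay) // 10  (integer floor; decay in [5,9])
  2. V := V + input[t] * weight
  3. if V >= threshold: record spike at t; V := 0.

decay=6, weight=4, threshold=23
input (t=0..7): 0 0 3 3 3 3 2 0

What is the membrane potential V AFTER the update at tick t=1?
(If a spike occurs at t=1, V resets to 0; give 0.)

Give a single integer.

t=0: input=0 -> V=0
t=1: input=0 -> V=0
t=2: input=3 -> V=12
t=3: input=3 -> V=19
t=4: input=3 -> V=0 FIRE
t=5: input=3 -> V=12
t=6: input=2 -> V=15
t=7: input=0 -> V=9

Answer: 0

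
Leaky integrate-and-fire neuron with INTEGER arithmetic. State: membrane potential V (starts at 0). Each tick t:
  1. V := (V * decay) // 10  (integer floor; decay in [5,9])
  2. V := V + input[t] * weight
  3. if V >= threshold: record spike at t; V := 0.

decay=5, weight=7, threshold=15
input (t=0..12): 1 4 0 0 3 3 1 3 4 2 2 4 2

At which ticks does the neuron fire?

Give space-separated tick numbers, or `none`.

t=0: input=1 -> V=7
t=1: input=4 -> V=0 FIRE
t=2: input=0 -> V=0
t=3: input=0 -> V=0
t=4: input=3 -> V=0 FIRE
t=5: input=3 -> V=0 FIRE
t=6: input=1 -> V=7
t=7: input=3 -> V=0 FIRE
t=8: input=4 -> V=0 FIRE
t=9: input=2 -> V=14
t=10: input=2 -> V=0 FIRE
t=11: input=4 -> V=0 FIRE
t=12: input=2 -> V=14

Answer: 1 4 5 7 8 10 11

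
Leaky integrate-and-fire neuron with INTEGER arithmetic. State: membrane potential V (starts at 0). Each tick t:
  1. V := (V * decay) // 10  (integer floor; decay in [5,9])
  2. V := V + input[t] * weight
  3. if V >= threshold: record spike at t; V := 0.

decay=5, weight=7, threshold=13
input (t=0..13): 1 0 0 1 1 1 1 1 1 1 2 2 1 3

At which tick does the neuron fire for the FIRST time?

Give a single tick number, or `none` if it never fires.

Answer: 6

Derivation:
t=0: input=1 -> V=7
t=1: input=0 -> V=3
t=2: input=0 -> V=1
t=3: input=1 -> V=7
t=4: input=1 -> V=10
t=5: input=1 -> V=12
t=6: input=1 -> V=0 FIRE
t=7: input=1 -> V=7
t=8: input=1 -> V=10
t=9: input=1 -> V=12
t=10: input=2 -> V=0 FIRE
t=11: input=2 -> V=0 FIRE
t=12: input=1 -> V=7
t=13: input=3 -> V=0 FIRE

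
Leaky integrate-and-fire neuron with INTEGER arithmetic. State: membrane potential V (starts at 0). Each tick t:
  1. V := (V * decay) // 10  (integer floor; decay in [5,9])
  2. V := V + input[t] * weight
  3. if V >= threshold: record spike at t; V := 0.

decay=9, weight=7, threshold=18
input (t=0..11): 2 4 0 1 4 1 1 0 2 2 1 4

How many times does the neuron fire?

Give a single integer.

t=0: input=2 -> V=14
t=1: input=4 -> V=0 FIRE
t=2: input=0 -> V=0
t=3: input=1 -> V=7
t=4: input=4 -> V=0 FIRE
t=5: input=1 -> V=7
t=6: input=1 -> V=13
t=7: input=0 -> V=11
t=8: input=2 -> V=0 FIRE
t=9: input=2 -> V=14
t=10: input=1 -> V=0 FIRE
t=11: input=4 -> V=0 FIRE

Answer: 5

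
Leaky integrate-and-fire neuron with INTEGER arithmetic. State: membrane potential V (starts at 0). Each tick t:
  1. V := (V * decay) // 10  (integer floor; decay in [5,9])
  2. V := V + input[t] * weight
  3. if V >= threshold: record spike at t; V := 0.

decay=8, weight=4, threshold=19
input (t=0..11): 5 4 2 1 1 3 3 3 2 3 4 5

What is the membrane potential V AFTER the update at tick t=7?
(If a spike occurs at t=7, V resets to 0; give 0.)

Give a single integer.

Answer: 12

Derivation:
t=0: input=5 -> V=0 FIRE
t=1: input=4 -> V=16
t=2: input=2 -> V=0 FIRE
t=3: input=1 -> V=4
t=4: input=1 -> V=7
t=5: input=3 -> V=17
t=6: input=3 -> V=0 FIRE
t=7: input=3 -> V=12
t=8: input=2 -> V=17
t=9: input=3 -> V=0 FIRE
t=10: input=4 -> V=16
t=11: input=5 -> V=0 FIRE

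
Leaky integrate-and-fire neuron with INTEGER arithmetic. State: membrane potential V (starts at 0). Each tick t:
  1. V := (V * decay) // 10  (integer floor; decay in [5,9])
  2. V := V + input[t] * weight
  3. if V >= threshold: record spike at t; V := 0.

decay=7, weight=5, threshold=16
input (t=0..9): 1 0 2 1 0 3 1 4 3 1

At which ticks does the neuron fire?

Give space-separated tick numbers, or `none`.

Answer: 5 7

Derivation:
t=0: input=1 -> V=5
t=1: input=0 -> V=3
t=2: input=2 -> V=12
t=3: input=1 -> V=13
t=4: input=0 -> V=9
t=5: input=3 -> V=0 FIRE
t=6: input=1 -> V=5
t=7: input=4 -> V=0 FIRE
t=8: input=3 -> V=15
t=9: input=1 -> V=15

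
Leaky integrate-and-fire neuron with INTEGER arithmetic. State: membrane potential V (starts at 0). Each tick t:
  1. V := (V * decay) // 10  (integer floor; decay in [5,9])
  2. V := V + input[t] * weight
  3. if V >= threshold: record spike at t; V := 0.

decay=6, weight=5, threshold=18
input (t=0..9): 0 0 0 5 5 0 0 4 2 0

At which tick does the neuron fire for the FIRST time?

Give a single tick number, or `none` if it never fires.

t=0: input=0 -> V=0
t=1: input=0 -> V=0
t=2: input=0 -> V=0
t=3: input=5 -> V=0 FIRE
t=4: input=5 -> V=0 FIRE
t=5: input=0 -> V=0
t=6: input=0 -> V=0
t=7: input=4 -> V=0 FIRE
t=8: input=2 -> V=10
t=9: input=0 -> V=6

Answer: 3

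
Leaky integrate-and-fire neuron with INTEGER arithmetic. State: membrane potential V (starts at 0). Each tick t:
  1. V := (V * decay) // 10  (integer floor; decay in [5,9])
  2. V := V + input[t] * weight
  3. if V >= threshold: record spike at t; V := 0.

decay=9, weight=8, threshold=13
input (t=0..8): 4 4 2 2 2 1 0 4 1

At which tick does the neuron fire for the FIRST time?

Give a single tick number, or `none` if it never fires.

Answer: 0

Derivation:
t=0: input=4 -> V=0 FIRE
t=1: input=4 -> V=0 FIRE
t=2: input=2 -> V=0 FIRE
t=3: input=2 -> V=0 FIRE
t=4: input=2 -> V=0 FIRE
t=5: input=1 -> V=8
t=6: input=0 -> V=7
t=7: input=4 -> V=0 FIRE
t=8: input=1 -> V=8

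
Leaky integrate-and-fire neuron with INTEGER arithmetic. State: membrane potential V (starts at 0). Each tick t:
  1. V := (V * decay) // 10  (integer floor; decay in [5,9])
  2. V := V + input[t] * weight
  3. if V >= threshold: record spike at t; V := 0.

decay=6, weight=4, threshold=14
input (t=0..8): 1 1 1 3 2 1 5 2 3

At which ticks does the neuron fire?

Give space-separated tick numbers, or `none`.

Answer: 3 6 8

Derivation:
t=0: input=1 -> V=4
t=1: input=1 -> V=6
t=2: input=1 -> V=7
t=3: input=3 -> V=0 FIRE
t=4: input=2 -> V=8
t=5: input=1 -> V=8
t=6: input=5 -> V=0 FIRE
t=7: input=2 -> V=8
t=8: input=3 -> V=0 FIRE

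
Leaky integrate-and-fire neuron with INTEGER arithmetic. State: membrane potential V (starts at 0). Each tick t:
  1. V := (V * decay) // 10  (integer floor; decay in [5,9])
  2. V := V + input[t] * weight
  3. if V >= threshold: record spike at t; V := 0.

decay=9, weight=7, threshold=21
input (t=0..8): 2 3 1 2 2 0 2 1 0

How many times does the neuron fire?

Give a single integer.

t=0: input=2 -> V=14
t=1: input=3 -> V=0 FIRE
t=2: input=1 -> V=7
t=3: input=2 -> V=20
t=4: input=2 -> V=0 FIRE
t=5: input=0 -> V=0
t=6: input=2 -> V=14
t=7: input=1 -> V=19
t=8: input=0 -> V=17

Answer: 2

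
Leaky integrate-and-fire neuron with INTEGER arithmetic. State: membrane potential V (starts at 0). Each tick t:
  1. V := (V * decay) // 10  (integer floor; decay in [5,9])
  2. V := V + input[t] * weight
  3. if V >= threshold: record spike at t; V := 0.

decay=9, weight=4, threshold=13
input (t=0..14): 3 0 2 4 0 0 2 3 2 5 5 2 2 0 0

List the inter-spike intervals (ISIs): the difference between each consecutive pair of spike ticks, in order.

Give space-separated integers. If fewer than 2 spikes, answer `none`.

Answer: 1 4 2 1 2

Derivation:
t=0: input=3 -> V=12
t=1: input=0 -> V=10
t=2: input=2 -> V=0 FIRE
t=3: input=4 -> V=0 FIRE
t=4: input=0 -> V=0
t=5: input=0 -> V=0
t=6: input=2 -> V=8
t=7: input=3 -> V=0 FIRE
t=8: input=2 -> V=8
t=9: input=5 -> V=0 FIRE
t=10: input=5 -> V=0 FIRE
t=11: input=2 -> V=8
t=12: input=2 -> V=0 FIRE
t=13: input=0 -> V=0
t=14: input=0 -> V=0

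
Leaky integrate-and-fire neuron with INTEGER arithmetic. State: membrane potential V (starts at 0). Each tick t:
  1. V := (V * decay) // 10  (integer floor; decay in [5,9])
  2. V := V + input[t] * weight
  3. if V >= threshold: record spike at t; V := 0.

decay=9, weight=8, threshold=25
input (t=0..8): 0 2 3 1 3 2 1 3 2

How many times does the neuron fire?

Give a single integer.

t=0: input=0 -> V=0
t=1: input=2 -> V=16
t=2: input=3 -> V=0 FIRE
t=3: input=1 -> V=8
t=4: input=3 -> V=0 FIRE
t=5: input=2 -> V=16
t=6: input=1 -> V=22
t=7: input=3 -> V=0 FIRE
t=8: input=2 -> V=16

Answer: 3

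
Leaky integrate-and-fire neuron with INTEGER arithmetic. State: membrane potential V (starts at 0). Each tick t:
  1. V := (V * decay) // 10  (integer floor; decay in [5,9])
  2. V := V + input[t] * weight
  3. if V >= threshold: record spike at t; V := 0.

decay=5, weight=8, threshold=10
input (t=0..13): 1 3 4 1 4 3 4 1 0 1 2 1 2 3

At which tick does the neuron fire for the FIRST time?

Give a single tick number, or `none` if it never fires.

Answer: 1

Derivation:
t=0: input=1 -> V=8
t=1: input=3 -> V=0 FIRE
t=2: input=4 -> V=0 FIRE
t=3: input=1 -> V=8
t=4: input=4 -> V=0 FIRE
t=5: input=3 -> V=0 FIRE
t=6: input=4 -> V=0 FIRE
t=7: input=1 -> V=8
t=8: input=0 -> V=4
t=9: input=1 -> V=0 FIRE
t=10: input=2 -> V=0 FIRE
t=11: input=1 -> V=8
t=12: input=2 -> V=0 FIRE
t=13: input=3 -> V=0 FIRE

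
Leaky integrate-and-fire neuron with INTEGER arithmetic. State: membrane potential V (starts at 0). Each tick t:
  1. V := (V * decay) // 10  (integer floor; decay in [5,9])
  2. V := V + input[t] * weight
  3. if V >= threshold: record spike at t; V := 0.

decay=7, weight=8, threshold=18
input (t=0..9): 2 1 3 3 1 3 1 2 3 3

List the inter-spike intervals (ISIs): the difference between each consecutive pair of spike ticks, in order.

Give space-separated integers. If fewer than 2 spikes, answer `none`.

Answer: 1 1 2 2 1 1

Derivation:
t=0: input=2 -> V=16
t=1: input=1 -> V=0 FIRE
t=2: input=3 -> V=0 FIRE
t=3: input=3 -> V=0 FIRE
t=4: input=1 -> V=8
t=5: input=3 -> V=0 FIRE
t=6: input=1 -> V=8
t=7: input=2 -> V=0 FIRE
t=8: input=3 -> V=0 FIRE
t=9: input=3 -> V=0 FIRE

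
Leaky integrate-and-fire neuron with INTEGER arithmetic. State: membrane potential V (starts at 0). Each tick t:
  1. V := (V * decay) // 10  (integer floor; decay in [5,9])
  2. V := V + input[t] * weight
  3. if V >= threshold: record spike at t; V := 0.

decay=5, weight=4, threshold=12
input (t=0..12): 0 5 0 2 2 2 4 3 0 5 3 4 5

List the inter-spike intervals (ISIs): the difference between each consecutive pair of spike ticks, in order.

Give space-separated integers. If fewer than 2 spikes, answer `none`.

t=0: input=0 -> V=0
t=1: input=5 -> V=0 FIRE
t=2: input=0 -> V=0
t=3: input=2 -> V=8
t=4: input=2 -> V=0 FIRE
t=5: input=2 -> V=8
t=6: input=4 -> V=0 FIRE
t=7: input=3 -> V=0 FIRE
t=8: input=0 -> V=0
t=9: input=5 -> V=0 FIRE
t=10: input=3 -> V=0 FIRE
t=11: input=4 -> V=0 FIRE
t=12: input=5 -> V=0 FIRE

Answer: 3 2 1 2 1 1 1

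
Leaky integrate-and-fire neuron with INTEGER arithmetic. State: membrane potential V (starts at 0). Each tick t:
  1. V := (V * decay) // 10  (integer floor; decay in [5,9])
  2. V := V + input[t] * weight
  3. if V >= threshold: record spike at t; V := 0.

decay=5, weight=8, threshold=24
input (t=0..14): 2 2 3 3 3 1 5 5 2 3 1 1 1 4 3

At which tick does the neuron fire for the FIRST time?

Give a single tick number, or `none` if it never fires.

t=0: input=2 -> V=16
t=1: input=2 -> V=0 FIRE
t=2: input=3 -> V=0 FIRE
t=3: input=3 -> V=0 FIRE
t=4: input=3 -> V=0 FIRE
t=5: input=1 -> V=8
t=6: input=5 -> V=0 FIRE
t=7: input=5 -> V=0 FIRE
t=8: input=2 -> V=16
t=9: input=3 -> V=0 FIRE
t=10: input=1 -> V=8
t=11: input=1 -> V=12
t=12: input=1 -> V=14
t=13: input=4 -> V=0 FIRE
t=14: input=3 -> V=0 FIRE

Answer: 1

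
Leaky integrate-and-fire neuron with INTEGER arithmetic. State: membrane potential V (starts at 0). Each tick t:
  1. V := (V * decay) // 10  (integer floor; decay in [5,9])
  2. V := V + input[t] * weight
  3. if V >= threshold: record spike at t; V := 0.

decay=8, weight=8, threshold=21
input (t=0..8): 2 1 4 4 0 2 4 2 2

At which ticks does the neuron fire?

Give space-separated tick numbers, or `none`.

t=0: input=2 -> V=16
t=1: input=1 -> V=20
t=2: input=4 -> V=0 FIRE
t=3: input=4 -> V=0 FIRE
t=4: input=0 -> V=0
t=5: input=2 -> V=16
t=6: input=4 -> V=0 FIRE
t=7: input=2 -> V=16
t=8: input=2 -> V=0 FIRE

Answer: 2 3 6 8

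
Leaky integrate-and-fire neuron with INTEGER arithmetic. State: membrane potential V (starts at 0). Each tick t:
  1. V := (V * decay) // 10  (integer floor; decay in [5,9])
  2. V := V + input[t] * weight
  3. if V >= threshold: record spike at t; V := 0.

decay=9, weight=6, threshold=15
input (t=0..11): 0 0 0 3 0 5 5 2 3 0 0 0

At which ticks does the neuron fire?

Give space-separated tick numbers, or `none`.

Answer: 3 5 6 8

Derivation:
t=0: input=0 -> V=0
t=1: input=0 -> V=0
t=2: input=0 -> V=0
t=3: input=3 -> V=0 FIRE
t=4: input=0 -> V=0
t=5: input=5 -> V=0 FIRE
t=6: input=5 -> V=0 FIRE
t=7: input=2 -> V=12
t=8: input=3 -> V=0 FIRE
t=9: input=0 -> V=0
t=10: input=0 -> V=0
t=11: input=0 -> V=0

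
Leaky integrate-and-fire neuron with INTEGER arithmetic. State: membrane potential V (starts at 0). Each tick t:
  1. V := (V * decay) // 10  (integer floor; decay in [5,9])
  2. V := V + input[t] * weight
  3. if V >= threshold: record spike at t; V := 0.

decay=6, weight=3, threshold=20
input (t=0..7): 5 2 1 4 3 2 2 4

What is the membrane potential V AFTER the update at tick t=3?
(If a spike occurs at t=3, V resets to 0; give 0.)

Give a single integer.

Answer: 19

Derivation:
t=0: input=5 -> V=15
t=1: input=2 -> V=15
t=2: input=1 -> V=12
t=3: input=4 -> V=19
t=4: input=3 -> V=0 FIRE
t=5: input=2 -> V=6
t=6: input=2 -> V=9
t=7: input=4 -> V=17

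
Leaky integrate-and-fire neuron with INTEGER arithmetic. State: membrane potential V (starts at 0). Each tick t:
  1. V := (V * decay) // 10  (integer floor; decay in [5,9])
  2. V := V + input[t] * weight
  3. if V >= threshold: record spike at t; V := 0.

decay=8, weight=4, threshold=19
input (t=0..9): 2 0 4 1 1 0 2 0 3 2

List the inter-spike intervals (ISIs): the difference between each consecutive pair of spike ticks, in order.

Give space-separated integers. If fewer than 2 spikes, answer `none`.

t=0: input=2 -> V=8
t=1: input=0 -> V=6
t=2: input=4 -> V=0 FIRE
t=3: input=1 -> V=4
t=4: input=1 -> V=7
t=5: input=0 -> V=5
t=6: input=2 -> V=12
t=7: input=0 -> V=9
t=8: input=3 -> V=0 FIRE
t=9: input=2 -> V=8

Answer: 6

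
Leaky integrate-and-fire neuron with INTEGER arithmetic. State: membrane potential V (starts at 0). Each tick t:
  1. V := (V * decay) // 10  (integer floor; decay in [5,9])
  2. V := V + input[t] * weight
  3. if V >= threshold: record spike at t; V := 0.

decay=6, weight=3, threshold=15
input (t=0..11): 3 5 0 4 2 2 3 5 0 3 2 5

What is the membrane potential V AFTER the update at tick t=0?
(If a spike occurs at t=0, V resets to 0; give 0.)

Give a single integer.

t=0: input=3 -> V=9
t=1: input=5 -> V=0 FIRE
t=2: input=0 -> V=0
t=3: input=4 -> V=12
t=4: input=2 -> V=13
t=5: input=2 -> V=13
t=6: input=3 -> V=0 FIRE
t=7: input=5 -> V=0 FIRE
t=8: input=0 -> V=0
t=9: input=3 -> V=9
t=10: input=2 -> V=11
t=11: input=5 -> V=0 FIRE

Answer: 9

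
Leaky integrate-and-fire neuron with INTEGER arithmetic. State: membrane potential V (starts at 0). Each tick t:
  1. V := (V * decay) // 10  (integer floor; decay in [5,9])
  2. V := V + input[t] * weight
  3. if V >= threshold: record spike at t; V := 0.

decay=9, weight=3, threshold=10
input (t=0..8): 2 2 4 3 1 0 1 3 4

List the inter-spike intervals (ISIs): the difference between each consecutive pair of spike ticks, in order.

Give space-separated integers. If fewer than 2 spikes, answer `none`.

t=0: input=2 -> V=6
t=1: input=2 -> V=0 FIRE
t=2: input=4 -> V=0 FIRE
t=3: input=3 -> V=9
t=4: input=1 -> V=0 FIRE
t=5: input=0 -> V=0
t=6: input=1 -> V=3
t=7: input=3 -> V=0 FIRE
t=8: input=4 -> V=0 FIRE

Answer: 1 2 3 1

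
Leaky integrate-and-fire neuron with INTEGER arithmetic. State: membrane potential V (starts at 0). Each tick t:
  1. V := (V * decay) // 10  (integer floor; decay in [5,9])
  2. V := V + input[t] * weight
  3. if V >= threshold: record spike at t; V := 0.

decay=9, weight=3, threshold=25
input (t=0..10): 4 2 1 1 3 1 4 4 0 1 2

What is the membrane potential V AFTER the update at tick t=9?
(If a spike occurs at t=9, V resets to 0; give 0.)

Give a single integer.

Answer: 21

Derivation:
t=0: input=4 -> V=12
t=1: input=2 -> V=16
t=2: input=1 -> V=17
t=3: input=1 -> V=18
t=4: input=3 -> V=0 FIRE
t=5: input=1 -> V=3
t=6: input=4 -> V=14
t=7: input=4 -> V=24
t=8: input=0 -> V=21
t=9: input=1 -> V=21
t=10: input=2 -> V=24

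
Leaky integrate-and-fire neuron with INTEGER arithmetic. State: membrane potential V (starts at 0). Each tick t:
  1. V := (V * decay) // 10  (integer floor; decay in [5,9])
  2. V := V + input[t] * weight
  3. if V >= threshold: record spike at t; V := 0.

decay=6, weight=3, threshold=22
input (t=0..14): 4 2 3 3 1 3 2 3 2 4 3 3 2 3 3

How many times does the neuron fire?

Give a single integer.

t=0: input=4 -> V=12
t=1: input=2 -> V=13
t=2: input=3 -> V=16
t=3: input=3 -> V=18
t=4: input=1 -> V=13
t=5: input=3 -> V=16
t=6: input=2 -> V=15
t=7: input=3 -> V=18
t=8: input=2 -> V=16
t=9: input=4 -> V=21
t=10: input=3 -> V=21
t=11: input=3 -> V=21
t=12: input=2 -> V=18
t=13: input=3 -> V=19
t=14: input=3 -> V=20

Answer: 0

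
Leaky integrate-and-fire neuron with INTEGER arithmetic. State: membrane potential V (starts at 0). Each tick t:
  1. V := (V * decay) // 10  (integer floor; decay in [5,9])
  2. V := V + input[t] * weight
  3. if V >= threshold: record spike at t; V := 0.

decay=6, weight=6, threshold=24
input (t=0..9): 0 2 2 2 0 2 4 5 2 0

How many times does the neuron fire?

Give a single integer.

t=0: input=0 -> V=0
t=1: input=2 -> V=12
t=2: input=2 -> V=19
t=3: input=2 -> V=23
t=4: input=0 -> V=13
t=5: input=2 -> V=19
t=6: input=4 -> V=0 FIRE
t=7: input=5 -> V=0 FIRE
t=8: input=2 -> V=12
t=9: input=0 -> V=7

Answer: 2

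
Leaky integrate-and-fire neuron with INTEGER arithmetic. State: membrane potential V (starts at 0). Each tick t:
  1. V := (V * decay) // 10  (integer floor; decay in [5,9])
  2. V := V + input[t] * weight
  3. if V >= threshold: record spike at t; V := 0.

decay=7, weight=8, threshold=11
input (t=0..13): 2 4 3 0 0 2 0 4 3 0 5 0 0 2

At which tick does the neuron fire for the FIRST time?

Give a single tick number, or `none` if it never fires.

Answer: 0

Derivation:
t=0: input=2 -> V=0 FIRE
t=1: input=4 -> V=0 FIRE
t=2: input=3 -> V=0 FIRE
t=3: input=0 -> V=0
t=4: input=0 -> V=0
t=5: input=2 -> V=0 FIRE
t=6: input=0 -> V=0
t=7: input=4 -> V=0 FIRE
t=8: input=3 -> V=0 FIRE
t=9: input=0 -> V=0
t=10: input=5 -> V=0 FIRE
t=11: input=0 -> V=0
t=12: input=0 -> V=0
t=13: input=2 -> V=0 FIRE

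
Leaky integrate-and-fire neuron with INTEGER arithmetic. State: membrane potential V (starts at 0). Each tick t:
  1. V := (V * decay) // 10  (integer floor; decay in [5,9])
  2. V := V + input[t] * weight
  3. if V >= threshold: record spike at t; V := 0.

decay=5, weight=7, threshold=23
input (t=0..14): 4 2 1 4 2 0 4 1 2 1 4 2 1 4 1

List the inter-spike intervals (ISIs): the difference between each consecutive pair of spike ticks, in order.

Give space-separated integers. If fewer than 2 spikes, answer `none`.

t=0: input=4 -> V=0 FIRE
t=1: input=2 -> V=14
t=2: input=1 -> V=14
t=3: input=4 -> V=0 FIRE
t=4: input=2 -> V=14
t=5: input=0 -> V=7
t=6: input=4 -> V=0 FIRE
t=7: input=1 -> V=7
t=8: input=2 -> V=17
t=9: input=1 -> V=15
t=10: input=4 -> V=0 FIRE
t=11: input=2 -> V=14
t=12: input=1 -> V=14
t=13: input=4 -> V=0 FIRE
t=14: input=1 -> V=7

Answer: 3 3 4 3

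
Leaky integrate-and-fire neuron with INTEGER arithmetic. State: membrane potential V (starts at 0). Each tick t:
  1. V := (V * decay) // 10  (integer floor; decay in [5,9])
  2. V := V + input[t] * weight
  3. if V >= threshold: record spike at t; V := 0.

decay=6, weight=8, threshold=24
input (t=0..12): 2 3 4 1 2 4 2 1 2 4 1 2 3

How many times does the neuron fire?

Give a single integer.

t=0: input=2 -> V=16
t=1: input=3 -> V=0 FIRE
t=2: input=4 -> V=0 FIRE
t=3: input=1 -> V=8
t=4: input=2 -> V=20
t=5: input=4 -> V=0 FIRE
t=6: input=2 -> V=16
t=7: input=1 -> V=17
t=8: input=2 -> V=0 FIRE
t=9: input=4 -> V=0 FIRE
t=10: input=1 -> V=8
t=11: input=2 -> V=20
t=12: input=3 -> V=0 FIRE

Answer: 6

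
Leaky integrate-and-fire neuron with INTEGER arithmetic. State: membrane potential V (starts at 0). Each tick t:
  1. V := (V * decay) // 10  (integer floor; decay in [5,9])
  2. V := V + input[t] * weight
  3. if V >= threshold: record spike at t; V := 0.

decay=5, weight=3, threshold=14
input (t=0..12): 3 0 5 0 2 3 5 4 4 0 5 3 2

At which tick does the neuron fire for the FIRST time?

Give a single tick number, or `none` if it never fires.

Answer: 2

Derivation:
t=0: input=3 -> V=9
t=1: input=0 -> V=4
t=2: input=5 -> V=0 FIRE
t=3: input=0 -> V=0
t=4: input=2 -> V=6
t=5: input=3 -> V=12
t=6: input=5 -> V=0 FIRE
t=7: input=4 -> V=12
t=8: input=4 -> V=0 FIRE
t=9: input=0 -> V=0
t=10: input=5 -> V=0 FIRE
t=11: input=3 -> V=9
t=12: input=2 -> V=10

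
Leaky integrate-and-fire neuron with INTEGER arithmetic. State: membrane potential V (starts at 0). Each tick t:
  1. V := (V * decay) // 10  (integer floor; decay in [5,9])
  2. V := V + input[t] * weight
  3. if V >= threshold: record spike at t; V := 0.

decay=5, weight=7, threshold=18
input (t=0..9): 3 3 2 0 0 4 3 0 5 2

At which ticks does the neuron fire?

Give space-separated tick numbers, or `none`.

Answer: 0 1 5 6 8

Derivation:
t=0: input=3 -> V=0 FIRE
t=1: input=3 -> V=0 FIRE
t=2: input=2 -> V=14
t=3: input=0 -> V=7
t=4: input=0 -> V=3
t=5: input=4 -> V=0 FIRE
t=6: input=3 -> V=0 FIRE
t=7: input=0 -> V=0
t=8: input=5 -> V=0 FIRE
t=9: input=2 -> V=14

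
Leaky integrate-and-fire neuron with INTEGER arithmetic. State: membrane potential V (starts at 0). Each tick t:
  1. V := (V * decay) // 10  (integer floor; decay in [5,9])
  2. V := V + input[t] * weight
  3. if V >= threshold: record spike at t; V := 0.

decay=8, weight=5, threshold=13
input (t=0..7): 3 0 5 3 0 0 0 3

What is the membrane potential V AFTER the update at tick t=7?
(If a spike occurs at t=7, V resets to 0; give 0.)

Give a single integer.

Answer: 0

Derivation:
t=0: input=3 -> V=0 FIRE
t=1: input=0 -> V=0
t=2: input=5 -> V=0 FIRE
t=3: input=3 -> V=0 FIRE
t=4: input=0 -> V=0
t=5: input=0 -> V=0
t=6: input=0 -> V=0
t=7: input=3 -> V=0 FIRE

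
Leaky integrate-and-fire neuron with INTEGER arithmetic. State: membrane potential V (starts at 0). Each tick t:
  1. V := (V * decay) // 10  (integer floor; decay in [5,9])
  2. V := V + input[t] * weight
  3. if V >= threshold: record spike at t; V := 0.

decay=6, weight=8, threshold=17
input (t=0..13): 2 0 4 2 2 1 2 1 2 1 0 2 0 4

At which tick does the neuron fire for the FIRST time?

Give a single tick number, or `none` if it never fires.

Answer: 2

Derivation:
t=0: input=2 -> V=16
t=1: input=0 -> V=9
t=2: input=4 -> V=0 FIRE
t=3: input=2 -> V=16
t=4: input=2 -> V=0 FIRE
t=5: input=1 -> V=8
t=6: input=2 -> V=0 FIRE
t=7: input=1 -> V=8
t=8: input=2 -> V=0 FIRE
t=9: input=1 -> V=8
t=10: input=0 -> V=4
t=11: input=2 -> V=0 FIRE
t=12: input=0 -> V=0
t=13: input=4 -> V=0 FIRE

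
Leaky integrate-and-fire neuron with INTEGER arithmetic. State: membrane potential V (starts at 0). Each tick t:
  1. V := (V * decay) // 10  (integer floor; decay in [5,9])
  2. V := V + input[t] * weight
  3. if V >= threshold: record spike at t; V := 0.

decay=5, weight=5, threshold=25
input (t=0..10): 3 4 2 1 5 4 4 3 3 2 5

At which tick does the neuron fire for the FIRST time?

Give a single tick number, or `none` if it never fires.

Answer: 1

Derivation:
t=0: input=3 -> V=15
t=1: input=4 -> V=0 FIRE
t=2: input=2 -> V=10
t=3: input=1 -> V=10
t=4: input=5 -> V=0 FIRE
t=5: input=4 -> V=20
t=6: input=4 -> V=0 FIRE
t=7: input=3 -> V=15
t=8: input=3 -> V=22
t=9: input=2 -> V=21
t=10: input=5 -> V=0 FIRE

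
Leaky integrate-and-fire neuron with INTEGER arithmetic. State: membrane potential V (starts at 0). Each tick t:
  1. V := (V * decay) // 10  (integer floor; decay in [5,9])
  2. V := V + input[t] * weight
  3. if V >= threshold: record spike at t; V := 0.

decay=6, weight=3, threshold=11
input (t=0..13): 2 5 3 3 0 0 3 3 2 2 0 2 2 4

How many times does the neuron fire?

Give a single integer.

t=0: input=2 -> V=6
t=1: input=5 -> V=0 FIRE
t=2: input=3 -> V=9
t=3: input=3 -> V=0 FIRE
t=4: input=0 -> V=0
t=5: input=0 -> V=0
t=6: input=3 -> V=9
t=7: input=3 -> V=0 FIRE
t=8: input=2 -> V=6
t=9: input=2 -> V=9
t=10: input=0 -> V=5
t=11: input=2 -> V=9
t=12: input=2 -> V=0 FIRE
t=13: input=4 -> V=0 FIRE

Answer: 5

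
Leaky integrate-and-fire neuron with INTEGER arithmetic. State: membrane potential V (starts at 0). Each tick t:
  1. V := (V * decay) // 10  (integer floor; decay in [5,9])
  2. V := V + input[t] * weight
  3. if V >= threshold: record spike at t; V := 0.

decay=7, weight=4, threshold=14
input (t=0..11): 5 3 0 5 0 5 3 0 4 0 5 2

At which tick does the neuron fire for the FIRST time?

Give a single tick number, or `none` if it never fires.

Answer: 0

Derivation:
t=0: input=5 -> V=0 FIRE
t=1: input=3 -> V=12
t=2: input=0 -> V=8
t=3: input=5 -> V=0 FIRE
t=4: input=0 -> V=0
t=5: input=5 -> V=0 FIRE
t=6: input=3 -> V=12
t=7: input=0 -> V=8
t=8: input=4 -> V=0 FIRE
t=9: input=0 -> V=0
t=10: input=5 -> V=0 FIRE
t=11: input=2 -> V=8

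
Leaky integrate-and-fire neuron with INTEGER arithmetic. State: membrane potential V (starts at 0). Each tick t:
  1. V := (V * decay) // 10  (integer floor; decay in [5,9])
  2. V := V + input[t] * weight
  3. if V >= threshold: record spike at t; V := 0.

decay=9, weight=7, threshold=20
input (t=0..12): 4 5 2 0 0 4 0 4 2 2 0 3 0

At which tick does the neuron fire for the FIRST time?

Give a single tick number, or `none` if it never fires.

t=0: input=4 -> V=0 FIRE
t=1: input=5 -> V=0 FIRE
t=2: input=2 -> V=14
t=3: input=0 -> V=12
t=4: input=0 -> V=10
t=5: input=4 -> V=0 FIRE
t=6: input=0 -> V=0
t=7: input=4 -> V=0 FIRE
t=8: input=2 -> V=14
t=9: input=2 -> V=0 FIRE
t=10: input=0 -> V=0
t=11: input=3 -> V=0 FIRE
t=12: input=0 -> V=0

Answer: 0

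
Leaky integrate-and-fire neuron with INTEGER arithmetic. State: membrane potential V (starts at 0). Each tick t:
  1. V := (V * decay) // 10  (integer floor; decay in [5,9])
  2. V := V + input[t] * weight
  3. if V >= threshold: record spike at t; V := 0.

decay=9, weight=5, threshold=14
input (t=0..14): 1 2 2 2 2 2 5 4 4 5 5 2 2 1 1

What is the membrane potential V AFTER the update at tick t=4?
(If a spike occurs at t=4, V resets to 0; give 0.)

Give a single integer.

t=0: input=1 -> V=5
t=1: input=2 -> V=0 FIRE
t=2: input=2 -> V=10
t=3: input=2 -> V=0 FIRE
t=4: input=2 -> V=10
t=5: input=2 -> V=0 FIRE
t=6: input=5 -> V=0 FIRE
t=7: input=4 -> V=0 FIRE
t=8: input=4 -> V=0 FIRE
t=9: input=5 -> V=0 FIRE
t=10: input=5 -> V=0 FIRE
t=11: input=2 -> V=10
t=12: input=2 -> V=0 FIRE
t=13: input=1 -> V=5
t=14: input=1 -> V=9

Answer: 10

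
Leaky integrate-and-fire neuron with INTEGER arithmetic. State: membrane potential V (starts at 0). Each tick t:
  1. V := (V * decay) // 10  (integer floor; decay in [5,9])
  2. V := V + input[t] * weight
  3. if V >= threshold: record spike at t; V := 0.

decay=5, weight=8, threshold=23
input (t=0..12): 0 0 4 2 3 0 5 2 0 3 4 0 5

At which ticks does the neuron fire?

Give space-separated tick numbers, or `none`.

t=0: input=0 -> V=0
t=1: input=0 -> V=0
t=2: input=4 -> V=0 FIRE
t=3: input=2 -> V=16
t=4: input=3 -> V=0 FIRE
t=5: input=0 -> V=0
t=6: input=5 -> V=0 FIRE
t=7: input=2 -> V=16
t=8: input=0 -> V=8
t=9: input=3 -> V=0 FIRE
t=10: input=4 -> V=0 FIRE
t=11: input=0 -> V=0
t=12: input=5 -> V=0 FIRE

Answer: 2 4 6 9 10 12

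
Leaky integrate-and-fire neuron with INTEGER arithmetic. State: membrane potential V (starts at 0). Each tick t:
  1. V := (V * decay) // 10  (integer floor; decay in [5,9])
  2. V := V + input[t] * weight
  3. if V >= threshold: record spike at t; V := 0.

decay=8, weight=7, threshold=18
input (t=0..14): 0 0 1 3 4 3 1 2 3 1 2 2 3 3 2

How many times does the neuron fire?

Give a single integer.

t=0: input=0 -> V=0
t=1: input=0 -> V=0
t=2: input=1 -> V=7
t=3: input=3 -> V=0 FIRE
t=4: input=4 -> V=0 FIRE
t=5: input=3 -> V=0 FIRE
t=6: input=1 -> V=7
t=7: input=2 -> V=0 FIRE
t=8: input=3 -> V=0 FIRE
t=9: input=1 -> V=7
t=10: input=2 -> V=0 FIRE
t=11: input=2 -> V=14
t=12: input=3 -> V=0 FIRE
t=13: input=3 -> V=0 FIRE
t=14: input=2 -> V=14

Answer: 8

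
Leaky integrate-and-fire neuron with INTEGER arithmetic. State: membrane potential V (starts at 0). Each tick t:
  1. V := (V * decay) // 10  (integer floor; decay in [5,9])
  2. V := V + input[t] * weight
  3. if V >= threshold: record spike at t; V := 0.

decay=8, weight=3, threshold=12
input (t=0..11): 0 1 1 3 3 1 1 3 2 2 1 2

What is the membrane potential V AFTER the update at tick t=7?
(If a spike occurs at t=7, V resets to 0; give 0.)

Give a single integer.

t=0: input=0 -> V=0
t=1: input=1 -> V=3
t=2: input=1 -> V=5
t=3: input=3 -> V=0 FIRE
t=4: input=3 -> V=9
t=5: input=1 -> V=10
t=6: input=1 -> V=11
t=7: input=3 -> V=0 FIRE
t=8: input=2 -> V=6
t=9: input=2 -> V=10
t=10: input=1 -> V=11
t=11: input=2 -> V=0 FIRE

Answer: 0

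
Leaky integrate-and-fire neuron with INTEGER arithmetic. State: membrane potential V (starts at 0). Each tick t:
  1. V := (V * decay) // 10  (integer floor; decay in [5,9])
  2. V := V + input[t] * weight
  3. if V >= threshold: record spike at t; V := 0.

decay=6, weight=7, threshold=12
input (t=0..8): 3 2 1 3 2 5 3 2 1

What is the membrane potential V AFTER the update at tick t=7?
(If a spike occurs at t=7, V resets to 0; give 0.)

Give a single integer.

Answer: 0

Derivation:
t=0: input=3 -> V=0 FIRE
t=1: input=2 -> V=0 FIRE
t=2: input=1 -> V=7
t=3: input=3 -> V=0 FIRE
t=4: input=2 -> V=0 FIRE
t=5: input=5 -> V=0 FIRE
t=6: input=3 -> V=0 FIRE
t=7: input=2 -> V=0 FIRE
t=8: input=1 -> V=7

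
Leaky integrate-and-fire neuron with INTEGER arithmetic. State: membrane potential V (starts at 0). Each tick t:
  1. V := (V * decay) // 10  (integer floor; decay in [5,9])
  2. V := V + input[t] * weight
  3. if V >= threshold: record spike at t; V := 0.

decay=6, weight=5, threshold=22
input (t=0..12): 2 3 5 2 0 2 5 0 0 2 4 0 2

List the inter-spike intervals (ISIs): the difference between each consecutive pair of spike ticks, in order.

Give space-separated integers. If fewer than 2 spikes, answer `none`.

Answer: 4 4

Derivation:
t=0: input=2 -> V=10
t=1: input=3 -> V=21
t=2: input=5 -> V=0 FIRE
t=3: input=2 -> V=10
t=4: input=0 -> V=6
t=5: input=2 -> V=13
t=6: input=5 -> V=0 FIRE
t=7: input=0 -> V=0
t=8: input=0 -> V=0
t=9: input=2 -> V=10
t=10: input=4 -> V=0 FIRE
t=11: input=0 -> V=0
t=12: input=2 -> V=10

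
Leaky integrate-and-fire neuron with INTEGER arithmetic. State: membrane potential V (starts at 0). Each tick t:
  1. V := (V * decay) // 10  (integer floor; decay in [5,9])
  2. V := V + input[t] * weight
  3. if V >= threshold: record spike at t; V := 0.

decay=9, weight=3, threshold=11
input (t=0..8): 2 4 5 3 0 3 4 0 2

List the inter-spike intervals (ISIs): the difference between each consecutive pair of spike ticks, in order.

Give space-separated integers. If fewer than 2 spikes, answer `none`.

t=0: input=2 -> V=6
t=1: input=4 -> V=0 FIRE
t=2: input=5 -> V=0 FIRE
t=3: input=3 -> V=9
t=4: input=0 -> V=8
t=5: input=3 -> V=0 FIRE
t=6: input=4 -> V=0 FIRE
t=7: input=0 -> V=0
t=8: input=2 -> V=6

Answer: 1 3 1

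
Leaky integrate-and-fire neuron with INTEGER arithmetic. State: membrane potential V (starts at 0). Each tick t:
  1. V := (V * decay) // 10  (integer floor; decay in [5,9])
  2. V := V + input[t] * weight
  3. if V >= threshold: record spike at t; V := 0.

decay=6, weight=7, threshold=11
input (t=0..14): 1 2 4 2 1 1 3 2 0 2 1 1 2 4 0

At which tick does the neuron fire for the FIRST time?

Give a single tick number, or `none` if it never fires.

Answer: 1

Derivation:
t=0: input=1 -> V=7
t=1: input=2 -> V=0 FIRE
t=2: input=4 -> V=0 FIRE
t=3: input=2 -> V=0 FIRE
t=4: input=1 -> V=7
t=5: input=1 -> V=0 FIRE
t=6: input=3 -> V=0 FIRE
t=7: input=2 -> V=0 FIRE
t=8: input=0 -> V=0
t=9: input=2 -> V=0 FIRE
t=10: input=1 -> V=7
t=11: input=1 -> V=0 FIRE
t=12: input=2 -> V=0 FIRE
t=13: input=4 -> V=0 FIRE
t=14: input=0 -> V=0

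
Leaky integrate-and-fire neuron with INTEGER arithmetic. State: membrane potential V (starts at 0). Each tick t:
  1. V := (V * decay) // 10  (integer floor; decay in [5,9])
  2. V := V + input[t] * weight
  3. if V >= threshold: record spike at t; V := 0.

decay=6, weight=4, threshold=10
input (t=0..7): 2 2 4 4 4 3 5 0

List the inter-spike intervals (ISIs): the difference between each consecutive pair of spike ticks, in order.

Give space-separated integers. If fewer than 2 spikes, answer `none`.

Answer: 1 1 1 1 1

Derivation:
t=0: input=2 -> V=8
t=1: input=2 -> V=0 FIRE
t=2: input=4 -> V=0 FIRE
t=3: input=4 -> V=0 FIRE
t=4: input=4 -> V=0 FIRE
t=5: input=3 -> V=0 FIRE
t=6: input=5 -> V=0 FIRE
t=7: input=0 -> V=0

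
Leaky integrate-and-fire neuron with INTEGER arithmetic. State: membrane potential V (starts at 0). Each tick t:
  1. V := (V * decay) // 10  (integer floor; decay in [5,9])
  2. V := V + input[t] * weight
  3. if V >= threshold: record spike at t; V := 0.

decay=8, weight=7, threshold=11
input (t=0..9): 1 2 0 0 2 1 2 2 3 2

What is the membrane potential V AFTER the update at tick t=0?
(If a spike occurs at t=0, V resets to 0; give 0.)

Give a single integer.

Answer: 7

Derivation:
t=0: input=1 -> V=7
t=1: input=2 -> V=0 FIRE
t=2: input=0 -> V=0
t=3: input=0 -> V=0
t=4: input=2 -> V=0 FIRE
t=5: input=1 -> V=7
t=6: input=2 -> V=0 FIRE
t=7: input=2 -> V=0 FIRE
t=8: input=3 -> V=0 FIRE
t=9: input=2 -> V=0 FIRE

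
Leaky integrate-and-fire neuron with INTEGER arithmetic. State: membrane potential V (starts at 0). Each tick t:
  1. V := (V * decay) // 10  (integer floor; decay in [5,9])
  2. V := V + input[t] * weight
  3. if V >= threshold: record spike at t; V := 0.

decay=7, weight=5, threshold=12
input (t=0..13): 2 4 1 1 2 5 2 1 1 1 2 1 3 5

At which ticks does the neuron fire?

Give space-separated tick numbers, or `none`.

Answer: 1 4 5 7 10 12 13

Derivation:
t=0: input=2 -> V=10
t=1: input=4 -> V=0 FIRE
t=2: input=1 -> V=5
t=3: input=1 -> V=8
t=4: input=2 -> V=0 FIRE
t=5: input=5 -> V=0 FIRE
t=6: input=2 -> V=10
t=7: input=1 -> V=0 FIRE
t=8: input=1 -> V=5
t=9: input=1 -> V=8
t=10: input=2 -> V=0 FIRE
t=11: input=1 -> V=5
t=12: input=3 -> V=0 FIRE
t=13: input=5 -> V=0 FIRE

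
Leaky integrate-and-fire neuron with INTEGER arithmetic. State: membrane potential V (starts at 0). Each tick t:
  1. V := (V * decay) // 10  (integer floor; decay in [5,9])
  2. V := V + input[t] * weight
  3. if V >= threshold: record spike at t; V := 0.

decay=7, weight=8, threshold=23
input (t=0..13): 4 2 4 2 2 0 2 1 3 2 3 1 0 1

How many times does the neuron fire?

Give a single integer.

t=0: input=4 -> V=0 FIRE
t=1: input=2 -> V=16
t=2: input=4 -> V=0 FIRE
t=3: input=2 -> V=16
t=4: input=2 -> V=0 FIRE
t=5: input=0 -> V=0
t=6: input=2 -> V=16
t=7: input=1 -> V=19
t=8: input=3 -> V=0 FIRE
t=9: input=2 -> V=16
t=10: input=3 -> V=0 FIRE
t=11: input=1 -> V=8
t=12: input=0 -> V=5
t=13: input=1 -> V=11

Answer: 5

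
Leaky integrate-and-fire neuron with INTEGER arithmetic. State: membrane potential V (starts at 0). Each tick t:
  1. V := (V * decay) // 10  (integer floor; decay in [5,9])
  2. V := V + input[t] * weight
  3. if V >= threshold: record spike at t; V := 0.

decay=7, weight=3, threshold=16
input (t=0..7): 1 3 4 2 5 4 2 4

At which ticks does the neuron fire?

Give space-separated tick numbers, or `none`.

Answer: 2 4 7

Derivation:
t=0: input=1 -> V=3
t=1: input=3 -> V=11
t=2: input=4 -> V=0 FIRE
t=3: input=2 -> V=6
t=4: input=5 -> V=0 FIRE
t=5: input=4 -> V=12
t=6: input=2 -> V=14
t=7: input=4 -> V=0 FIRE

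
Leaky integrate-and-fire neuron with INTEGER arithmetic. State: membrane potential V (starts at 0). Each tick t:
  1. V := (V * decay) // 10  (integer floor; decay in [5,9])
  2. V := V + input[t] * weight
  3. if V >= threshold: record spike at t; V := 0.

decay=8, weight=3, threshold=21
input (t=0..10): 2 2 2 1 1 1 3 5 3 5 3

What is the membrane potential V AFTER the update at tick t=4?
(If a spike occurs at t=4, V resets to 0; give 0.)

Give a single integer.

t=0: input=2 -> V=6
t=1: input=2 -> V=10
t=2: input=2 -> V=14
t=3: input=1 -> V=14
t=4: input=1 -> V=14
t=5: input=1 -> V=14
t=6: input=3 -> V=20
t=7: input=5 -> V=0 FIRE
t=8: input=3 -> V=9
t=9: input=5 -> V=0 FIRE
t=10: input=3 -> V=9

Answer: 14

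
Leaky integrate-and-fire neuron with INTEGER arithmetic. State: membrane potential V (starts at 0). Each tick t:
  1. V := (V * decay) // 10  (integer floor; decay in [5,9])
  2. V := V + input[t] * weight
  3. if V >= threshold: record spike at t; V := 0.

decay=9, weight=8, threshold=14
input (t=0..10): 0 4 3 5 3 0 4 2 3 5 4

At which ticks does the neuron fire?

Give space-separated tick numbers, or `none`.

Answer: 1 2 3 4 6 7 8 9 10

Derivation:
t=0: input=0 -> V=0
t=1: input=4 -> V=0 FIRE
t=2: input=3 -> V=0 FIRE
t=3: input=5 -> V=0 FIRE
t=4: input=3 -> V=0 FIRE
t=5: input=0 -> V=0
t=6: input=4 -> V=0 FIRE
t=7: input=2 -> V=0 FIRE
t=8: input=3 -> V=0 FIRE
t=9: input=5 -> V=0 FIRE
t=10: input=4 -> V=0 FIRE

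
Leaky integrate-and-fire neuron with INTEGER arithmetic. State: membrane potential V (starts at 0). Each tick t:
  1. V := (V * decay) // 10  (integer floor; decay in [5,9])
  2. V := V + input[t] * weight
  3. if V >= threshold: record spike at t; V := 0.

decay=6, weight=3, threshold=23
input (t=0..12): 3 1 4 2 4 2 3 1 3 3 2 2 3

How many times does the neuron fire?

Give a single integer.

t=0: input=3 -> V=9
t=1: input=1 -> V=8
t=2: input=4 -> V=16
t=3: input=2 -> V=15
t=4: input=4 -> V=21
t=5: input=2 -> V=18
t=6: input=3 -> V=19
t=7: input=1 -> V=14
t=8: input=3 -> V=17
t=9: input=3 -> V=19
t=10: input=2 -> V=17
t=11: input=2 -> V=16
t=12: input=3 -> V=18

Answer: 0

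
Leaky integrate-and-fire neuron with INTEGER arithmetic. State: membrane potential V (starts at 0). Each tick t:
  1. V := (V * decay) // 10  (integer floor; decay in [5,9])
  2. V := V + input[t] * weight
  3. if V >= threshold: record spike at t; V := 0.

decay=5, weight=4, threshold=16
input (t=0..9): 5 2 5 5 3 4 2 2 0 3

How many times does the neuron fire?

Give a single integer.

t=0: input=5 -> V=0 FIRE
t=1: input=2 -> V=8
t=2: input=5 -> V=0 FIRE
t=3: input=5 -> V=0 FIRE
t=4: input=3 -> V=12
t=5: input=4 -> V=0 FIRE
t=6: input=2 -> V=8
t=7: input=2 -> V=12
t=8: input=0 -> V=6
t=9: input=3 -> V=15

Answer: 4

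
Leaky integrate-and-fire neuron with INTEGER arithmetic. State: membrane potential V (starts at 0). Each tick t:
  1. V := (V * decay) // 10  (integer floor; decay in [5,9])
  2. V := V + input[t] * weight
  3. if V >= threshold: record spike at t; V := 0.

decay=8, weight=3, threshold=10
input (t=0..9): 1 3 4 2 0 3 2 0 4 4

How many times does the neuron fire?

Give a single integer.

t=0: input=1 -> V=3
t=1: input=3 -> V=0 FIRE
t=2: input=4 -> V=0 FIRE
t=3: input=2 -> V=6
t=4: input=0 -> V=4
t=5: input=3 -> V=0 FIRE
t=6: input=2 -> V=6
t=7: input=0 -> V=4
t=8: input=4 -> V=0 FIRE
t=9: input=4 -> V=0 FIRE

Answer: 5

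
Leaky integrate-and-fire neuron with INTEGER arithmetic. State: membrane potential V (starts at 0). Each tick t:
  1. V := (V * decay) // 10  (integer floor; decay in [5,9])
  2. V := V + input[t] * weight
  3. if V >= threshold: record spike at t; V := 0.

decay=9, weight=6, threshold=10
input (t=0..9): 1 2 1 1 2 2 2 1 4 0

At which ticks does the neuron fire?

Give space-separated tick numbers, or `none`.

t=0: input=1 -> V=6
t=1: input=2 -> V=0 FIRE
t=2: input=1 -> V=6
t=3: input=1 -> V=0 FIRE
t=4: input=2 -> V=0 FIRE
t=5: input=2 -> V=0 FIRE
t=6: input=2 -> V=0 FIRE
t=7: input=1 -> V=6
t=8: input=4 -> V=0 FIRE
t=9: input=0 -> V=0

Answer: 1 3 4 5 6 8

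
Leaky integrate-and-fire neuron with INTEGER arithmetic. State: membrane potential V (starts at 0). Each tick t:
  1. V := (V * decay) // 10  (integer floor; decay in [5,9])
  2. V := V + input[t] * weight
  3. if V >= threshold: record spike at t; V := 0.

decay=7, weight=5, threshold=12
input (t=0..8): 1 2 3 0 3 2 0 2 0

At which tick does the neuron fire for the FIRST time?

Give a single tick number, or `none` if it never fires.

t=0: input=1 -> V=5
t=1: input=2 -> V=0 FIRE
t=2: input=3 -> V=0 FIRE
t=3: input=0 -> V=0
t=4: input=3 -> V=0 FIRE
t=5: input=2 -> V=10
t=6: input=0 -> V=7
t=7: input=2 -> V=0 FIRE
t=8: input=0 -> V=0

Answer: 1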